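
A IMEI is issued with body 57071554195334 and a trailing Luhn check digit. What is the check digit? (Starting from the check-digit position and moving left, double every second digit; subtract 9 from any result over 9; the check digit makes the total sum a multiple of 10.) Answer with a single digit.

Partial digits right→left: 4 3 3 5 9 1 4 5 5 1 7 0 7 5
Double every second digit counting from the check-digit position (so the 1st, 3rd, 5th, ... of the partial from the right).
  doubled (with −9 where >9): 8 6 9 8 1 5 5 → sum 42
  kept as-is: 3 5 1 5 1 0 5 → sum 20
Total = 42 + 20 = 62.
Check digit = (10 − (62 mod 10)) mod 10 = 8.

8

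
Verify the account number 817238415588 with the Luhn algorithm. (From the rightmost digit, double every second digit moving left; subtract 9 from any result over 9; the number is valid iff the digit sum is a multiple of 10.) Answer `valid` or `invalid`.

From the right, keep odd positions and double even positions (subtract 9 from any doubled value over 9):
  doubled (positions 2,4,...): 7 1 8 6 5 7 → sum 34
  kept (positions 1,3,...): 8 5 1 8 2 1 → sum 25
Total = 59.
59 mod 10 = 9, so the number is invalid.

invalid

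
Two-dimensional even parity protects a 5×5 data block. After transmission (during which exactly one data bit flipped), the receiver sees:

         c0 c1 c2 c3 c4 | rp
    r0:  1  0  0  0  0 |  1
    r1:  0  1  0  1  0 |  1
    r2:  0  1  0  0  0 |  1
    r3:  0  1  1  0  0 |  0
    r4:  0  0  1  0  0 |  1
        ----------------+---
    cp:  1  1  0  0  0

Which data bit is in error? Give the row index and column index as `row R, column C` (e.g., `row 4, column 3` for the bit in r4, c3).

row 1, column 3

Recompute each row's even parity and compare to rp:
  r0: data parity 1, sent rp 1 → ok
  r1: data parity 0, sent rp 1 → mismatch
  r2: data parity 1, sent rp 1 → ok
  r3: data parity 0, sent rp 0 → ok
  r4: data parity 1, sent rp 1 → ok
Recompute each column's even parity and compare to cp:
  c0: data parity 1, sent cp 1 → ok
  c1: data parity 1, sent cp 1 → ok
  c2: data parity 0, sent cp 0 → ok
  c3: data parity 1, sent cp 0 → mismatch
  c4: data parity 0, sent cp 0 → ok
Exactly one row (r1) and one column (c3) fail → the flipped bit is at their intersection.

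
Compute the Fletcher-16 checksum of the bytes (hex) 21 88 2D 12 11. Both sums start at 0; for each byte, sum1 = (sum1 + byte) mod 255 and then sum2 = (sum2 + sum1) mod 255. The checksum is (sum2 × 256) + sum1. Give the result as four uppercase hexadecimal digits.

84F9

Running sums (mod 255):
  after byte 0 (21): sum1=33, sum2=33
  after byte 1 (88): sum1=169, sum2=202
  after byte 2 (2D): sum1=214, sum2=161
  after byte 3 (12): sum1=232, sum2=138
  after byte 4 (11): sum1=249, sum2=132
Checksum = sum2·256 + sum1 = 132·256 + 249 = 34041 = 0x84F9.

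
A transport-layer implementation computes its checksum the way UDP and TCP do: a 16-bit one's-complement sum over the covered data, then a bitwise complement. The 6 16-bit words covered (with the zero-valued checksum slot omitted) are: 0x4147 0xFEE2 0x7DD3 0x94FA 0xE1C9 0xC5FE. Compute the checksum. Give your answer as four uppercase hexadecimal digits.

One's-complement addition (fold any carry out of bit 15 back into bit 0):
  0x4147 + 0xFEE2 = 0x14029 → wrap carry → 0x402A
  0x402A + 0x7DD3 = 0x0BDFD
  0xBDFD + 0x94FA = 0x152F7 → wrap carry → 0x52F8
  0x52F8 + 0xE1C9 = 0x134C1 → wrap carry → 0x34C2
  0x34C2 + 0xC5FE = 0x0FAC0
One's-complement sum = 0xFAC0.
Checksum = ~0xFAC0 & 0xFFFF = 0x053F.

053F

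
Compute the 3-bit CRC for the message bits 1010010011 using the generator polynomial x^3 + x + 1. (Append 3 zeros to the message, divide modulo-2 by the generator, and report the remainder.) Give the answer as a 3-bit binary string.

000

Append 3 zeros: 1010010011000. Divide by 1011 (XOR where the leading bit is 1):
  pos 0: 1010 XOR 1011 = 0001
  pos 3: 1010 XOR 1011 = 0001
  pos 6: 1011 XOR 1011 = 0000
Remainder (last 3 bits) = 000. This is the CRC / FCS.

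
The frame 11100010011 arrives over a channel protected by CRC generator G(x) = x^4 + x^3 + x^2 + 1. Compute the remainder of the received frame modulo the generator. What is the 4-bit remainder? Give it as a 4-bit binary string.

Modulo-2 division of 11100010011 by 11101:
  pos 0: 11100 XOR 11101 = 00001
  pos 4: 10100 XOR 11101 = 01001
  pos 5: 10011 XOR 11101 = 01110
  pos 6: 11101 XOR 11101 = 00000
Remainder = 0000 (zero — the frame passes the CRC check).

0000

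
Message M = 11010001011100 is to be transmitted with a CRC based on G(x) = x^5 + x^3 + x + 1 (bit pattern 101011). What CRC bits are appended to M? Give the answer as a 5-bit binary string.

10101

Append 5 zeros: 1101000101110000000. Divide by 101011 (XOR where the leading bit is 1):
  pos 0: 110100 XOR 101011 = 011111
  pos 1: 111110 XOR 101011 = 010101
  pos 2: 101011 XOR 101011 = 000000
  pos 9: 111000 XOR 101011 = 010011
  pos 10: 100110 XOR 101011 = 001101
  pos 12: 110100 XOR 101011 = 011111
  pos 13: 111110 XOR 101011 = 010101
Remainder (last 5 bits) = 10101. This is the CRC / FCS.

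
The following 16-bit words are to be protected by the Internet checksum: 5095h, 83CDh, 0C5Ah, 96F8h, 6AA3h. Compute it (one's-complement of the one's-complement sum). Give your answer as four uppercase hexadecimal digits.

1DA7

One's-complement addition (fold any carry out of bit 15 back into bit 0):
  0x5095 + 0x83CD = 0x0D462
  0xD462 + 0x0C5A = 0x0E0BC
  0xE0BC + 0x96F8 = 0x177B4 → wrap carry → 0x77B5
  0x77B5 + 0x6AA3 = 0x0E258
One's-complement sum = 0xE258.
Checksum = ~0xE258 & 0xFFFF = 0x1DA7.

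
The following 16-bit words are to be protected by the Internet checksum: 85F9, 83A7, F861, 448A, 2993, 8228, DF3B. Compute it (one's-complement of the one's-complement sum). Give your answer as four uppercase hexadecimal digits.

One's-complement addition (fold any carry out of bit 15 back into bit 0):
  0x85F9 + 0x83A7 = 0x109A0 → wrap carry → 0x09A1
  0x09A1 + 0xF861 = 0x10202 → wrap carry → 0x0203
  0x0203 + 0x448A = 0x0468D
  0x468D + 0x2993 = 0x07020
  0x7020 + 0x8228 = 0x0F248
  0xF248 + 0xDF3B = 0x1D183 → wrap carry → 0xD184
One's-complement sum = 0xD184.
Checksum = ~0xD184 & 0xFFFF = 0x2E7B.

2E7B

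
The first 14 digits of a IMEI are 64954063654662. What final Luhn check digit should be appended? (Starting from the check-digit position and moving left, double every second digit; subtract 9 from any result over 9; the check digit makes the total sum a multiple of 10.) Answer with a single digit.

6

Partial digits right→left: 2 6 6 4 5 6 3 6 0 4 5 9 4 6
Double every second digit counting from the check-digit position (so the 1st, 3rd, 5th, ... of the partial from the right).
  doubled (with −9 where >9): 4 3 1 6 0 1 8 → sum 23
  kept as-is: 6 4 6 6 4 9 6 → sum 41
Total = 23 + 41 = 64.
Check digit = (10 − (64 mod 10)) mod 10 = 6.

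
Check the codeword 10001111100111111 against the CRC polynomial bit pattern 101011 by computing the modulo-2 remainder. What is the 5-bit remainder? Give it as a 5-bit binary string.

Modulo-2 division of 10001111100111111 by 101011:
  pos 0: 100011 XOR 101011 = 001000
  pos 2: 100011 XOR 101011 = 001000
  pos 4: 100010 XOR 101011 = 001001
  pos 6: 100101 XOR 101011 = 001110
  pos 8: 111011 XOR 101011 = 010000
  pos 9: 100001 XOR 101011 = 001010
  pos 11: 101011 XOR 101011 = 000000
Remainder = 00000 (zero — the frame passes the CRC check).

00000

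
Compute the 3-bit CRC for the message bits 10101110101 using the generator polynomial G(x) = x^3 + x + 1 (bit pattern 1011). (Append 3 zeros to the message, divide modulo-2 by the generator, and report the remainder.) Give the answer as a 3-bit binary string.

Append 3 zeros: 10101110101000. Divide by 1011 (XOR where the leading bit is 1):
  pos 0: 1010 XOR 1011 = 0001
  pos 3: 1111 XOR 1011 = 0100
  pos 4: 1000 XOR 1011 = 0011
  pos 6: 1110 XOR 1011 = 0101
  pos 7: 1011 XOR 1011 = 0000
Remainder (last 3 bits) = 000. This is the CRC / FCS.

000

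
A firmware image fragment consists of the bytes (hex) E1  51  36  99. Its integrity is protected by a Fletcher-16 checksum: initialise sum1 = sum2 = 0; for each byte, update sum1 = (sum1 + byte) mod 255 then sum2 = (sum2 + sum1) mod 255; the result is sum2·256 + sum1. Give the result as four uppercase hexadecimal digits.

8103

Running sums (mod 255):
  after byte 0 (E1): sum1=225, sum2=225
  after byte 1 (51): sum1=51, sum2=21
  after byte 2 (36): sum1=105, sum2=126
  after byte 3 (99): sum1=3, sum2=129
Checksum = sum2·256 + sum1 = 129·256 + 3 = 33027 = 0x8103.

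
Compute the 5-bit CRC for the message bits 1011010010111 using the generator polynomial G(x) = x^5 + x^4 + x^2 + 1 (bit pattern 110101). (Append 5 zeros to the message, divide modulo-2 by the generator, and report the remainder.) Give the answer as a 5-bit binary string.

Append 5 zeros: 101101001011100000. Divide by 110101 (XOR where the leading bit is 1):
  pos 0: 101101 XOR 110101 = 011000
  pos 1: 110000 XOR 110101 = 000101
  pos 4: 101010 XOR 110101 = 011111
  pos 5: 111111 XOR 110101 = 001010
  pos 7: 101011 XOR 110101 = 011110
  pos 8: 111100 XOR 110101 = 001001
  pos 10: 100100 XOR 110101 = 010001
  pos 11: 100010 XOR 110101 = 010111
  pos 12: 101110 XOR 110101 = 011011
Remainder (last 5 bits) = 11011. This is the CRC / FCS.

11011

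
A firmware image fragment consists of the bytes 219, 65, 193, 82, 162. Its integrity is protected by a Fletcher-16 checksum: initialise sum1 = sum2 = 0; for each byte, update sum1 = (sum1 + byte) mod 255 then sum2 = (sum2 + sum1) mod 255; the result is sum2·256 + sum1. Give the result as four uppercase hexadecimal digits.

Running sums (mod 255):
  after byte 0 (219): sum1=219, sum2=219
  after byte 1 (65): sum1=29, sum2=248
  after byte 2 (193): sum1=222, sum2=215
  after byte 3 (82): sum1=49, sum2=9
  after byte 4 (162): sum1=211, sum2=220
Checksum = sum2·256 + sum1 = 220·256 + 211 = 56531 = 0xDCD3.

DCD3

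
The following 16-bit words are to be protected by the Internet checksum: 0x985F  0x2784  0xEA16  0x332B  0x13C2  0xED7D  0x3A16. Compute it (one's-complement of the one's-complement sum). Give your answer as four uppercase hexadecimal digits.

One's-complement addition (fold any carry out of bit 15 back into bit 0):
  0x985F + 0x2784 = 0x0BFE3
  0xBFE3 + 0xEA16 = 0x1A9F9 → wrap carry → 0xA9FA
  0xA9FA + 0x332B = 0x0DD25
  0xDD25 + 0x13C2 = 0x0F0E7
  0xF0E7 + 0xED7D = 0x1DE64 → wrap carry → 0xDE65
  0xDE65 + 0x3A16 = 0x1187B → wrap carry → 0x187C
One's-complement sum = 0x187C.
Checksum = ~0x187C & 0xFFFF = 0xE783.

E783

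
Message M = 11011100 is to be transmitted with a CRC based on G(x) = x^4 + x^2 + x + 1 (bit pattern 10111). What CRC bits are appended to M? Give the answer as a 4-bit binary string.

Append 4 zeros: 110111000000. Divide by 10111 (XOR where the leading bit is 1):
  pos 0: 11011 XOR 10111 = 01100
  pos 1: 11001 XOR 10111 = 01110
  pos 2: 11100 XOR 10111 = 01011
  pos 3: 10110 XOR 10111 = 00001
  pos 7: 10000 XOR 10111 = 00111
Remainder (last 4 bits) = 0111. This is the CRC / FCS.

0111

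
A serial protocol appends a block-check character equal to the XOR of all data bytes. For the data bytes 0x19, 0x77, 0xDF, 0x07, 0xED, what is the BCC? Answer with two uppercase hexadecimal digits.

5B

XOR the bytes together:
  start with 0x19
  0x19 ⊕ 0x77 = 0x6E
  0x6E ⊕ 0xDF = 0xB1
  0xB1 ⊕ 0x07 = 0xB6
  0xB6 ⊕ 0xED = 0x5B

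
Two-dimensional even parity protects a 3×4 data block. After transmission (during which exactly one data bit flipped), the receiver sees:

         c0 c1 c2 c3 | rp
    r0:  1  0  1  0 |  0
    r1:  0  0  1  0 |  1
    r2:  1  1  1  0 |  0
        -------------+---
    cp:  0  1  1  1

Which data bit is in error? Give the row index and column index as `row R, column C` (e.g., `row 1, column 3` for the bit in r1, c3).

row 2, column 3

Recompute each row's even parity and compare to rp:
  r0: data parity 0, sent rp 0 → ok
  r1: data parity 1, sent rp 1 → ok
  r2: data parity 1, sent rp 0 → mismatch
Recompute each column's even parity and compare to cp:
  c0: data parity 0, sent cp 0 → ok
  c1: data parity 1, sent cp 1 → ok
  c2: data parity 1, sent cp 1 → ok
  c3: data parity 0, sent cp 1 → mismatch
Exactly one row (r2) and one column (c3) fail → the flipped bit is at their intersection.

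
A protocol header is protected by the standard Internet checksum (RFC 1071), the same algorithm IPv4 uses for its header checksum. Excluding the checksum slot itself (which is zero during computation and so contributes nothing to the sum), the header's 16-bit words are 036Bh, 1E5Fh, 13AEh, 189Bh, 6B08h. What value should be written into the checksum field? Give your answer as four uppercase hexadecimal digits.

One's-complement addition (fold any carry out of bit 15 back into bit 0):
  0x036B + 0x1E5F = 0x021CA
  0x21CA + 0x13AE = 0x03578
  0x3578 + 0x189B = 0x04E13
  0x4E13 + 0x6B08 = 0x0B91B
One's-complement sum = 0xB91B.
Checksum = ~0xB91B & 0xFFFF = 0x46E4.

46E4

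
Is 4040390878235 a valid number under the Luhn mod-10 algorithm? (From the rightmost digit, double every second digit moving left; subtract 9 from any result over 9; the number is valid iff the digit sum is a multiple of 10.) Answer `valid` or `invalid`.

From the right, keep odd positions and double even positions (subtract 9 from any doubled value over 9):
  doubled (positions 2,4,...): 6 7 7 9 0 0 → sum 29
  kept (positions 1,3,...): 5 2 7 0 3 4 4 → sum 25
Total = 54.
54 mod 10 = 4, so the number is invalid.

invalid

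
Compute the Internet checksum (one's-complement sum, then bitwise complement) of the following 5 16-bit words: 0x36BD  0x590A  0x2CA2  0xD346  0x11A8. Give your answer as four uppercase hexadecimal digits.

One's-complement addition (fold any carry out of bit 15 back into bit 0):
  0x36BD + 0x590A = 0x08FC7
  0x8FC7 + 0x2CA2 = 0x0BC69
  0xBC69 + 0xD346 = 0x18FAF → wrap carry → 0x8FB0
  0x8FB0 + 0x11A8 = 0x0A158
One's-complement sum = 0xA158.
Checksum = ~0xA158 & 0xFFFF = 0x5EA7.

5EA7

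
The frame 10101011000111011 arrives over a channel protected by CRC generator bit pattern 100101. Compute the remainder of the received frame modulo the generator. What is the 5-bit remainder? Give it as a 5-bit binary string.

11101

Modulo-2 division of 10101011000111011 by 100101:
  pos 0: 101010 XOR 100101 = 001111
  pos 2: 111111 XOR 100101 = 011010
  pos 3: 110100 XOR 100101 = 010001
  pos 4: 100010 XOR 100101 = 000111
  pos 7: 111011 XOR 100101 = 011110
  pos 8: 111101 XOR 100101 = 011000
  pos 9: 110000 XOR 100101 = 010101
  pos 10: 101011 XOR 100101 = 001110
Remainder = 11101 (nonzero — an error is detected).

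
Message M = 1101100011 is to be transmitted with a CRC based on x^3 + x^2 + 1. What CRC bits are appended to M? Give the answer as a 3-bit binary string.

000

Append 3 zeros: 1101100011000. Divide by 1101 (XOR where the leading bit is 1):
  pos 0: 1101 XOR 1101 = 0000
  pos 4: 1000 XOR 1101 = 0101
  pos 5: 1011 XOR 1101 = 0110
  pos 6: 1101 XOR 1101 = 0000
Remainder (last 3 bits) = 000. This is the CRC / FCS.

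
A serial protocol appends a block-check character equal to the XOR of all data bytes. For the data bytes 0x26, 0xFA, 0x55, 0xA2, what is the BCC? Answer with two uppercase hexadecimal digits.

2B

XOR the bytes together:
  start with 0x26
  0x26 ⊕ 0xFA = 0xDC
  0xDC ⊕ 0x55 = 0x89
  0x89 ⊕ 0xA2 = 0x2B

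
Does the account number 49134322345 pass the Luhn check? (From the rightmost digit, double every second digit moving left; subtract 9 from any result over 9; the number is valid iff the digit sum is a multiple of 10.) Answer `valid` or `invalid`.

invalid

From the right, keep odd positions and double even positions (subtract 9 from any doubled value over 9):
  doubled (positions 2,4,...): 8 4 6 6 9 → sum 33
  kept (positions 1,3,...): 5 3 2 4 1 4 → sum 19
Total = 52.
52 mod 10 = 2, so the number is invalid.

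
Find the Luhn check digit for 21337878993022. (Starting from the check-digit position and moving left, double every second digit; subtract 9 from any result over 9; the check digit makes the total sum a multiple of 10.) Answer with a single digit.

2

Partial digits right→left: 2 2 0 3 9 9 8 7 8 7 3 3 1 2
Double every second digit counting from the check-digit position (so the 1st, 3rd, 5th, ... of the partial from the right).
  doubled (with −9 where >9): 4 0 9 7 7 6 2 → sum 35
  kept as-is: 2 3 9 7 7 3 2 → sum 33
Total = 35 + 33 = 68.
Check digit = (10 − (68 mod 10)) mod 10 = 2.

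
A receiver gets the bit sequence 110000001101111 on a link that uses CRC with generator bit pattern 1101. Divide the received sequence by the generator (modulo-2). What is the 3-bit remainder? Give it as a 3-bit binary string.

Modulo-2 division of 110000001101111 by 1101:
  pos 0: 1100 XOR 1101 = 0001
  pos 3: 1000 XOR 1101 = 0101
  pos 4: 1010 XOR 1101 = 0111
  pos 5: 1111 XOR 1101 = 0010
  pos 7: 1010 XOR 1101 = 0111
  pos 8: 1111 XOR 1101 = 0010
  pos 10: 1011 XOR 1101 = 0110
  pos 11: 1101 XOR 1101 = 0000
Remainder = 000 (zero — the frame passes the CRC check).

000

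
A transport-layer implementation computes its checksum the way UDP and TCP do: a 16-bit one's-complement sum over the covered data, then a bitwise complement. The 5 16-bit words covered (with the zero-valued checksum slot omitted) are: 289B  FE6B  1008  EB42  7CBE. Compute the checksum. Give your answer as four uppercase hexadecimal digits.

One's-complement addition (fold any carry out of bit 15 back into bit 0):
  0x289B + 0xFE6B = 0x12706 → wrap carry → 0x2707
  0x2707 + 0x1008 = 0x0370F
  0x370F + 0xEB42 = 0x12251 → wrap carry → 0x2252
  0x2252 + 0x7CBE = 0x09F10
One's-complement sum = 0x9F10.
Checksum = ~0x9F10 & 0xFFFF = 0x60EF.

60EF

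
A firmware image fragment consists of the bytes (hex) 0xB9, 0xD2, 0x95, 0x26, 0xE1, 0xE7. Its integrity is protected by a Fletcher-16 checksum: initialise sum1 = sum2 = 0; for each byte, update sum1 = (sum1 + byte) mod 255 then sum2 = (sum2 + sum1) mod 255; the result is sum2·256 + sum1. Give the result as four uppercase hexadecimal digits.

Running sums (mod 255):
  after byte 0 (0xB9): sum1=185, sum2=185
  after byte 1 (0xD2): sum1=140, sum2=70
  after byte 2 (0x95): sum1=34, sum2=104
  after byte 3 (0x26): sum1=72, sum2=176
  after byte 4 (0xE1): sum1=42, sum2=218
  after byte 5 (0xE7): sum1=18, sum2=236
Checksum = sum2·256 + sum1 = 236·256 + 18 = 60434 = 0xEC12.

EC12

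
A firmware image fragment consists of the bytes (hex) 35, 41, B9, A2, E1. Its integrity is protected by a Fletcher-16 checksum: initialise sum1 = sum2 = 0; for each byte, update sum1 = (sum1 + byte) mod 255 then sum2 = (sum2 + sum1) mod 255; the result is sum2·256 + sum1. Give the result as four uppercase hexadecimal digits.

63B4

Running sums (mod 255):
  after byte 0 (35): sum1=53, sum2=53
  after byte 1 (41): sum1=118, sum2=171
  after byte 2 (B9): sum1=48, sum2=219
  after byte 3 (A2): sum1=210, sum2=174
  after byte 4 (E1): sum1=180, sum2=99
Checksum = sum2·256 + sum1 = 99·256 + 180 = 25524 = 0x63B4.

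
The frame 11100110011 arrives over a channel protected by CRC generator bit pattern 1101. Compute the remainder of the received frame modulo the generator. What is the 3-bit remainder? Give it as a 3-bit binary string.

100

Modulo-2 division of 11100110011 by 1101:
  pos 0: 1110 XOR 1101 = 0011
  pos 2: 1101 XOR 1101 = 0000
  pos 6: 1001 XOR 1101 = 0100
  pos 7: 1001 XOR 1101 = 0100
Remainder = 100 (nonzero — an error is detected).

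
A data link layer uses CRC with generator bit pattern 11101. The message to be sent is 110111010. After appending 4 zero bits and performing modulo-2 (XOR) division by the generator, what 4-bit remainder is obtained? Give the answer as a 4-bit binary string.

Append 4 zeros: 1101110100000. Divide by 11101 (XOR where the leading bit is 1):
  pos 0: 11011 XOR 11101 = 00110
  pos 2: 11010 XOR 11101 = 00111
  pos 4: 11110 XOR 11101 = 00011
  pos 7: 11000 XOR 11101 = 00101
Remainder (last 4 bits) = 1010. This is the CRC / FCS.

1010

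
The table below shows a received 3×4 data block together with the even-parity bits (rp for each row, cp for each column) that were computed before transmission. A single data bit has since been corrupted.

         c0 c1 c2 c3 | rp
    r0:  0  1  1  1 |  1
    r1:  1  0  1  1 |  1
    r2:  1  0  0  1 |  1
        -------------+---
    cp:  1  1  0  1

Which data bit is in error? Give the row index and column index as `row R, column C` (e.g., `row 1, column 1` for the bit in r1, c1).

Recompute each row's even parity and compare to rp:
  r0: data parity 1, sent rp 1 → ok
  r1: data parity 1, sent rp 1 → ok
  r2: data parity 0, sent rp 1 → mismatch
Recompute each column's even parity and compare to cp:
  c0: data parity 0, sent cp 1 → mismatch
  c1: data parity 1, sent cp 1 → ok
  c2: data parity 0, sent cp 0 → ok
  c3: data parity 1, sent cp 1 → ok
Exactly one row (r2) and one column (c0) fail → the flipped bit is at their intersection.

row 2, column 0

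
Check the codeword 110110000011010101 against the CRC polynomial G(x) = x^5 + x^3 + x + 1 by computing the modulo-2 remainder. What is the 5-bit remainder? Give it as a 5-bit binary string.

01000

Modulo-2 division of 110110000011010101 by 101011:
  pos 0: 110110 XOR 101011 = 011101
  pos 1: 111010 XOR 101011 = 010001
  pos 2: 100010 XOR 101011 = 001001
  pos 4: 100100 XOR 101011 = 001111
  pos 6: 111111 XOR 101011 = 010100
  pos 7: 101000 XOR 101011 = 000011
  pos 11: 111010 XOR 101011 = 010001
  pos 12: 100011 XOR 101011 = 001000
Remainder = 01000 (nonzero — an error is detected).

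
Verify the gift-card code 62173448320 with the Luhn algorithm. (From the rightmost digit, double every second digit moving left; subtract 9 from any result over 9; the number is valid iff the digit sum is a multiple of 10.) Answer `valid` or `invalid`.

From the right, keep odd positions and double even positions (subtract 9 from any doubled value over 9):
  doubled (positions 2,4,...): 4 7 8 5 4 → sum 28
  kept (positions 1,3,...): 0 3 4 3 1 6 → sum 17
Total = 45.
45 mod 10 = 5, so the number is invalid.

invalid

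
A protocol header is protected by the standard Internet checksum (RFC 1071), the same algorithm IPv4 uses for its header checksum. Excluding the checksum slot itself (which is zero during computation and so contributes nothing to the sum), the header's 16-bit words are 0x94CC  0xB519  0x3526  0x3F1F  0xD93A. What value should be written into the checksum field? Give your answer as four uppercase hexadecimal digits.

One's-complement addition (fold any carry out of bit 15 back into bit 0):
  0x94CC + 0xB519 = 0x149E5 → wrap carry → 0x49E6
  0x49E6 + 0x3526 = 0x07F0C
  0x7F0C + 0x3F1F = 0x0BE2B
  0xBE2B + 0xD93A = 0x19765 → wrap carry → 0x9766
One's-complement sum = 0x9766.
Checksum = ~0x9766 & 0xFFFF = 0x6899.

6899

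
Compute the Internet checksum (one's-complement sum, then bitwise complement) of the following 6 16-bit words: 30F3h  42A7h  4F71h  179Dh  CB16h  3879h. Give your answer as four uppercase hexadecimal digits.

One's-complement addition (fold any carry out of bit 15 back into bit 0):
  0x30F3 + 0x42A7 = 0x0739A
  0x739A + 0x4F71 = 0x0C30B
  0xC30B + 0x179D = 0x0DAA8
  0xDAA8 + 0xCB16 = 0x1A5BE → wrap carry → 0xA5BF
  0xA5BF + 0x3879 = 0x0DE38
One's-complement sum = 0xDE38.
Checksum = ~0xDE38 & 0xFFFF = 0x21C7.

21C7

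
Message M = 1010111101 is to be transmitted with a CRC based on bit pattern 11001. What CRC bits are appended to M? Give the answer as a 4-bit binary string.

Append 4 zeros: 10101111010000. Divide by 11001 (XOR where the leading bit is 1):
  pos 0: 10101 XOR 11001 = 01100
  pos 1: 11001 XOR 11001 = 00000
  pos 6: 11010 XOR 11001 = 00011
  pos 9: 11000 XOR 11001 = 00001
Remainder (last 4 bits) = 0001. This is the CRC / FCS.

0001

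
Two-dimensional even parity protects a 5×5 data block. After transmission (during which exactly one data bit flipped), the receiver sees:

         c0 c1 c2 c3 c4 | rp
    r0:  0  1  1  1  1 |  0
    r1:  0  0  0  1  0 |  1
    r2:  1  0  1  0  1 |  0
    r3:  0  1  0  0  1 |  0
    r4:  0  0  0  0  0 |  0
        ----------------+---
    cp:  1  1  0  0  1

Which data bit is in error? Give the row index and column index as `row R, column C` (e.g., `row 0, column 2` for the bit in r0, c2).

row 2, column 1

Recompute each row's even parity and compare to rp:
  r0: data parity 0, sent rp 0 → ok
  r1: data parity 1, sent rp 1 → ok
  r2: data parity 1, sent rp 0 → mismatch
  r3: data parity 0, sent rp 0 → ok
  r4: data parity 0, sent rp 0 → ok
Recompute each column's even parity and compare to cp:
  c0: data parity 1, sent cp 1 → ok
  c1: data parity 0, sent cp 1 → mismatch
  c2: data parity 0, sent cp 0 → ok
  c3: data parity 0, sent cp 0 → ok
  c4: data parity 1, sent cp 1 → ok
Exactly one row (r2) and one column (c1) fail → the flipped bit is at their intersection.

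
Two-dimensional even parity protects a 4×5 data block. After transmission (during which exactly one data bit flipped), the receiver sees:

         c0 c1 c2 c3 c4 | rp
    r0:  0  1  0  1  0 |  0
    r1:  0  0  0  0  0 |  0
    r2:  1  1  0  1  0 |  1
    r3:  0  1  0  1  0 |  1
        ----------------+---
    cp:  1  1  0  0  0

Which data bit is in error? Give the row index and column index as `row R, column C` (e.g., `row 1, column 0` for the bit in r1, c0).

Recompute each row's even parity and compare to rp:
  r0: data parity 0, sent rp 0 → ok
  r1: data parity 0, sent rp 0 → ok
  r2: data parity 1, sent rp 1 → ok
  r3: data parity 0, sent rp 1 → mismatch
Recompute each column's even parity and compare to cp:
  c0: data parity 1, sent cp 1 → ok
  c1: data parity 1, sent cp 1 → ok
  c2: data parity 0, sent cp 0 → ok
  c3: data parity 1, sent cp 0 → mismatch
  c4: data parity 0, sent cp 0 → ok
Exactly one row (r3) and one column (c3) fail → the flipped bit is at their intersection.

row 3, column 3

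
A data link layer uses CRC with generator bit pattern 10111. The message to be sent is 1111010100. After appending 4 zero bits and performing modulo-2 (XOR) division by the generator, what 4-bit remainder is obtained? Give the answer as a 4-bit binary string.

Append 4 zeros: 11110101000000. Divide by 10111 (XOR where the leading bit is 1):
  pos 0: 11110 XOR 10111 = 01001
  pos 1: 10011 XOR 10111 = 00100
  pos 3: 10001 XOR 10111 = 00110
  pos 5: 11000 XOR 10111 = 01111
  pos 6: 11110 XOR 10111 = 01001
  pos 7: 10010 XOR 10111 = 00101
  pos 9: 10100 XOR 10111 = 00011
Remainder (last 4 bits) = 0011. This is the CRC / FCS.

0011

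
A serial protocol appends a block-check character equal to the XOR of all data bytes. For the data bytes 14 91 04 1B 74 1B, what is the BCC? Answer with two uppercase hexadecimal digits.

F5

XOR the bytes together:
  start with 0x14
  0x14 ⊕ 0x91 = 0x85
  0x85 ⊕ 0x04 = 0x81
  0x81 ⊕ 0x1B = 0x9A
  0x9A ⊕ 0x74 = 0xEE
  0xEE ⊕ 0x1B = 0xF5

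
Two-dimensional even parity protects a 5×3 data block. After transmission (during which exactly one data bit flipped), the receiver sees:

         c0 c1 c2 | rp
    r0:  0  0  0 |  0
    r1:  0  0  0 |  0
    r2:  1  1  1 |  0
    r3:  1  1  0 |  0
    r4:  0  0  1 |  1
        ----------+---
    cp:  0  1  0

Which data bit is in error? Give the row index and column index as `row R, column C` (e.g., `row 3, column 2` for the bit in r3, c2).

Recompute each row's even parity and compare to rp:
  r0: data parity 0, sent rp 0 → ok
  r1: data parity 0, sent rp 0 → ok
  r2: data parity 1, sent rp 0 → mismatch
  r3: data parity 0, sent rp 0 → ok
  r4: data parity 1, sent rp 1 → ok
Recompute each column's even parity and compare to cp:
  c0: data parity 0, sent cp 0 → ok
  c1: data parity 0, sent cp 1 → mismatch
  c2: data parity 0, sent cp 0 → ok
Exactly one row (r2) and one column (c1) fail → the flipped bit is at their intersection.

row 2, column 1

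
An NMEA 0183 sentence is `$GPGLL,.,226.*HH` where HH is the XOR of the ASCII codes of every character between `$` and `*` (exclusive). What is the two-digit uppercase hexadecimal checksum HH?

XOR the ASCII codes of the payload characters:
  'G' = 0x47 → acc = 0x47
  'P' = 0x50 → acc = 0x17
  'G' = 0x47 → acc = 0x50
  'L' = 0x4C → acc = 0x1C
  'L' = 0x4C → acc = 0x50
  ',' = 0x2C → acc = 0x7C
  '.' = 0x2E → acc = 0x52
  ',' = 0x2C → acc = 0x7E
  '2' = 0x32 → acc = 0x4C
  '2' = 0x32 → acc = 0x7E
  '6' = 0x36 → acc = 0x48
  '.' = 0x2E → acc = 0x66
Checksum = 0x66.

66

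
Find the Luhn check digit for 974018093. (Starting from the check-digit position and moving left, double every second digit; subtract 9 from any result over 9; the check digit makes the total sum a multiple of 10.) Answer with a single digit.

Partial digits right→left: 3 9 0 8 1 0 4 7 9
Double every second digit counting from the check-digit position (so the 1st, 3rd, 5th, ... of the partial from the right).
  doubled (with −9 where >9): 6 0 2 8 9 → sum 25
  kept as-is: 9 8 0 7 → sum 24
Total = 25 + 24 = 49.
Check digit = (10 − (49 mod 10)) mod 10 = 1.

1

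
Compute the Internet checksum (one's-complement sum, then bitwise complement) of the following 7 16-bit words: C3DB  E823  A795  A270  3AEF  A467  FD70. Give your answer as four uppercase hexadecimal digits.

One's-complement addition (fold any carry out of bit 15 back into bit 0):
  0xC3DB + 0xE823 = 0x1ABFE → wrap carry → 0xABFF
  0xABFF + 0xA795 = 0x15394 → wrap carry → 0x5395
  0x5395 + 0xA270 = 0x0F605
  0xF605 + 0x3AEF = 0x130F4 → wrap carry → 0x30F5
  0x30F5 + 0xA467 = 0x0D55C
  0xD55C + 0xFD70 = 0x1D2CC → wrap carry → 0xD2CD
One's-complement sum = 0xD2CD.
Checksum = ~0xD2CD & 0xFFFF = 0x2D32.

2D32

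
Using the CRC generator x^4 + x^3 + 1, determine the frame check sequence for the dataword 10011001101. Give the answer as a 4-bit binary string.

1010

Append 4 zeros: 100110011010000. Divide by 11001 (XOR where the leading bit is 1):
  pos 0: 10011 XOR 11001 = 01010
  pos 1: 10100 XOR 11001 = 01101
  pos 2: 11010 XOR 11001 = 00011
  pos 5: 11110 XOR 11001 = 00111
  pos 7: 11110 XOR 11001 = 00111
  pos 9: 11100 XOR 11001 = 00101
Remainder (last 4 bits) = 1010. This is the CRC / FCS.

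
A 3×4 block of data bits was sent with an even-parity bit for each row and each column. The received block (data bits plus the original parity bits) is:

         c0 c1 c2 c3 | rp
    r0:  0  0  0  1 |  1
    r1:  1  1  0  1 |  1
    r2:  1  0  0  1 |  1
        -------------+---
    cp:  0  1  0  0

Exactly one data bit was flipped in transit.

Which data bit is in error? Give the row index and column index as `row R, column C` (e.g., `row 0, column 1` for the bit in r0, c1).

Recompute each row's even parity and compare to rp:
  r0: data parity 1, sent rp 1 → ok
  r1: data parity 1, sent rp 1 → ok
  r2: data parity 0, sent rp 1 → mismatch
Recompute each column's even parity and compare to cp:
  c0: data parity 0, sent cp 0 → ok
  c1: data parity 1, sent cp 1 → ok
  c2: data parity 0, sent cp 0 → ok
  c3: data parity 1, sent cp 0 → mismatch
Exactly one row (r2) and one column (c3) fail → the flipped bit is at their intersection.

row 2, column 3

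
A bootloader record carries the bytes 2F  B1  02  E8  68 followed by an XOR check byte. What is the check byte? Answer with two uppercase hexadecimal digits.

XOR the bytes together:
  start with 0x2F
  0x2F ⊕ 0xB1 = 0x9E
  0x9E ⊕ 0x02 = 0x9C
  0x9C ⊕ 0xE8 = 0x74
  0x74 ⊕ 0x68 = 0x1C

1C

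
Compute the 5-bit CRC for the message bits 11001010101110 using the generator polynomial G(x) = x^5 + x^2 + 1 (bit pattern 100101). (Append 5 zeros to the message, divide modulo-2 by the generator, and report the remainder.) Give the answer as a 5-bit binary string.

00001

Append 5 zeros: 1100101010111000000. Divide by 100101 (XOR where the leading bit is 1):
  pos 0: 110010 XOR 100101 = 010111
  pos 1: 101111 XOR 100101 = 001010
  pos 3: 101001 XOR 100101 = 001100
  pos 5: 110001 XOR 100101 = 010100
  pos 6: 101001 XOR 100101 = 001100
  pos 8: 110010 XOR 100101 = 010111
  pos 9: 101110 XOR 100101 = 001011
  pos 11: 101100 XOR 100101 = 001001
  pos 13: 100100 XOR 100101 = 000001
Remainder (last 5 bits) = 00001. This is the CRC / FCS.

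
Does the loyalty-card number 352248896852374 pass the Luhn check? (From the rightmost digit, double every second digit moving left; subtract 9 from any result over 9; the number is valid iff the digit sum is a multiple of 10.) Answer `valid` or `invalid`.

From the right, keep odd positions and double even positions (subtract 9 from any doubled value over 9):
  doubled (positions 2,4,...): 5 4 7 9 7 4 1 → sum 37
  kept (positions 1,3,...): 4 3 5 6 8 4 2 3 → sum 35
Total = 72.
72 mod 10 = 2, so the number is invalid.

invalid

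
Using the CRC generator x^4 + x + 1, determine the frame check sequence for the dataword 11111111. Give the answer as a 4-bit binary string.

Append 4 zeros: 111111110000. Divide by 10011 (XOR where the leading bit is 1):
  pos 0: 11111 XOR 10011 = 01100
  pos 1: 11001 XOR 10011 = 01010
  pos 2: 10101 XOR 10011 = 00110
  pos 4: 11010 XOR 10011 = 01001
  pos 5: 10010 XOR 10011 = 00001
Remainder (last 4 bits) = 0100. This is the CRC / FCS.

0100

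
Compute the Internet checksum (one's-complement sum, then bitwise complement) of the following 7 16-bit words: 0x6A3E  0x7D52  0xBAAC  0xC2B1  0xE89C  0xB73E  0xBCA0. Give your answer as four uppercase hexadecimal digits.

3E94

One's-complement addition (fold any carry out of bit 15 back into bit 0):
  0x6A3E + 0x7D52 = 0x0E790
  0xE790 + 0xBAAC = 0x1A23C → wrap carry → 0xA23D
  0xA23D + 0xC2B1 = 0x164EE → wrap carry → 0x64EF
  0x64EF + 0xE89C = 0x14D8B → wrap carry → 0x4D8C
  0x4D8C + 0xB73E = 0x104CA → wrap carry → 0x04CB
  0x04CB + 0xBCA0 = 0x0C16B
One's-complement sum = 0xC16B.
Checksum = ~0xC16B & 0xFFFF = 0x3E94.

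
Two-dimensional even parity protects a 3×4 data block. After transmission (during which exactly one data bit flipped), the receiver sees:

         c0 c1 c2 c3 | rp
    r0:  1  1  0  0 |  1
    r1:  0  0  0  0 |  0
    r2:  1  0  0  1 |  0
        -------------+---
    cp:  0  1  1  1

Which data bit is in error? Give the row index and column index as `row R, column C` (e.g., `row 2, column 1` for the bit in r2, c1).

row 0, column 2

Recompute each row's even parity and compare to rp:
  r0: data parity 0, sent rp 1 → mismatch
  r1: data parity 0, sent rp 0 → ok
  r2: data parity 0, sent rp 0 → ok
Recompute each column's even parity and compare to cp:
  c0: data parity 0, sent cp 0 → ok
  c1: data parity 1, sent cp 1 → ok
  c2: data parity 0, sent cp 1 → mismatch
  c3: data parity 1, sent cp 1 → ok
Exactly one row (r0) and one column (c2) fail → the flipped bit is at their intersection.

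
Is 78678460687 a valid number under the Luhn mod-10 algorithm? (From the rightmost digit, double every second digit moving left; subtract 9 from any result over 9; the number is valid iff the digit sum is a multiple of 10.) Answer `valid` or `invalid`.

From the right, keep odd positions and double even positions (subtract 9 from any doubled value over 9):
  doubled (positions 2,4,...): 7 0 8 5 7 → sum 27
  kept (positions 1,3,...): 7 6 6 8 6 7 → sum 40
Total = 67.
67 mod 10 = 7, so the number is invalid.

invalid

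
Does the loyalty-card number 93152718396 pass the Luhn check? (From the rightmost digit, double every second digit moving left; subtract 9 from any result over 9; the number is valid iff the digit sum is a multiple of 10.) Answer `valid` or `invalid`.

From the right, keep odd positions and double even positions (subtract 9 from any doubled value over 9):
  doubled (positions 2,4,...): 9 7 5 1 6 → sum 28
  kept (positions 1,3,...): 6 3 1 2 1 9 → sum 22
Total = 50.
50 mod 10 = 0, so the number is valid.

valid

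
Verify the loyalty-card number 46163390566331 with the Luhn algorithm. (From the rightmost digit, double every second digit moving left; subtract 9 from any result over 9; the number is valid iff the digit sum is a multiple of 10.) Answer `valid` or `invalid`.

From the right, keep odd positions and double even positions (subtract 9 from any doubled value over 9):
  doubled (positions 2,4,...): 6 3 1 9 6 2 8 → sum 35
  kept (positions 1,3,...): 1 3 6 0 3 6 6 → sum 25
Total = 60.
60 mod 10 = 0, so the number is valid.

valid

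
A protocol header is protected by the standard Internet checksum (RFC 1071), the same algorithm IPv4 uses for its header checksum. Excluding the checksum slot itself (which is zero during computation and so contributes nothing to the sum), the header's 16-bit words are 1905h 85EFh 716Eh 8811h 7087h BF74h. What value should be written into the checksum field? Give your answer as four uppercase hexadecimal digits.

378F

One's-complement addition (fold any carry out of bit 15 back into bit 0):
  0x1905 + 0x85EF = 0x09EF4
  0x9EF4 + 0x716E = 0x11062 → wrap carry → 0x1063
  0x1063 + 0x8811 = 0x09874
  0x9874 + 0x7087 = 0x108FB → wrap carry → 0x08FC
  0x08FC + 0xBF74 = 0x0C870
One's-complement sum = 0xC870.
Checksum = ~0xC870 & 0xFFFF = 0x378F.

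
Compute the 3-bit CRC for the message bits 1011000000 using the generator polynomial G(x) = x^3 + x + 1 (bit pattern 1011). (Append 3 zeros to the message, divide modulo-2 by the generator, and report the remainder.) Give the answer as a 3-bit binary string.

Append 3 zeros: 1011000000000. Divide by 1011 (XOR where the leading bit is 1):
  pos 0: 1011 XOR 1011 = 0000
Remainder (last 3 bits) = 000. This is the CRC / FCS.

000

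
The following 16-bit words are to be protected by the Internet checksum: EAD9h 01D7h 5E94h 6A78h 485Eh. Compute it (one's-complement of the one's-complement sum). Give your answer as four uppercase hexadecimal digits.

One's-complement addition (fold any carry out of bit 15 back into bit 0):
  0xEAD9 + 0x01D7 = 0x0ECB0
  0xECB0 + 0x5E94 = 0x14B44 → wrap carry → 0x4B45
  0x4B45 + 0x6A78 = 0x0B5BD
  0xB5BD + 0x485E = 0x0FE1B
One's-complement sum = 0xFE1B.
Checksum = ~0xFE1B & 0xFFFF = 0x01E4.

01E4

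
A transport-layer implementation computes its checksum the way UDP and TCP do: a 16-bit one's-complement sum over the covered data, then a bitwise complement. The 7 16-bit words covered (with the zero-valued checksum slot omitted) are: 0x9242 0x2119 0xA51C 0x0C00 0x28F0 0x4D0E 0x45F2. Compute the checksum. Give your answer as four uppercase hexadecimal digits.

One's-complement addition (fold any carry out of bit 15 back into bit 0):
  0x9242 + 0x2119 = 0x0B35B
  0xB35B + 0xA51C = 0x15877 → wrap carry → 0x5878
  0x5878 + 0x0C00 = 0x06478
  0x6478 + 0x28F0 = 0x08D68
  0x8D68 + 0x4D0E = 0x0DA76
  0xDA76 + 0x45F2 = 0x12068 → wrap carry → 0x2069
One's-complement sum = 0x2069.
Checksum = ~0x2069 & 0xFFFF = 0xDF96.

DF96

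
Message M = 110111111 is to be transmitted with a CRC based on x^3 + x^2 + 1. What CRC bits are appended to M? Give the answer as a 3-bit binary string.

Append 3 zeros: 110111111000. Divide by 1101 (XOR where the leading bit is 1):
  pos 0: 1101 XOR 1101 = 0000
  pos 4: 1111 XOR 1101 = 0010
  pos 6: 1010 XOR 1101 = 0111
  pos 7: 1110 XOR 1101 = 0011
Remainder (last 3 bits) = 110. This is the CRC / FCS.

110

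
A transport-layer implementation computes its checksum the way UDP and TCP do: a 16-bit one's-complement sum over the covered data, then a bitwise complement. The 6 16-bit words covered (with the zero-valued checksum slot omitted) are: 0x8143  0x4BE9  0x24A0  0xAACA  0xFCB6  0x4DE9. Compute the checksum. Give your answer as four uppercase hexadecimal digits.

18C8

One's-complement addition (fold any carry out of bit 15 back into bit 0):
  0x8143 + 0x4BE9 = 0x0CD2C
  0xCD2C + 0x24A0 = 0x0F1CC
  0xF1CC + 0xAACA = 0x19C96 → wrap carry → 0x9C97
  0x9C97 + 0xFCB6 = 0x1994D → wrap carry → 0x994E
  0x994E + 0x4DE9 = 0x0E737
One's-complement sum = 0xE737.
Checksum = ~0xE737 & 0xFFFF = 0x18C8.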